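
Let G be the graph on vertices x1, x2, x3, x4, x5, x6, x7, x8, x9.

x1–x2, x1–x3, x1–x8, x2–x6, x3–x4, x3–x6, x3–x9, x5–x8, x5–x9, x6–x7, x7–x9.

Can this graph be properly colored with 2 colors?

The cycle x3-x9-x5-x8-x1-x3 has odd length 5, so it cannot be 2-colored; at least 3 colors are needed.
So 2 colors are not enough.

No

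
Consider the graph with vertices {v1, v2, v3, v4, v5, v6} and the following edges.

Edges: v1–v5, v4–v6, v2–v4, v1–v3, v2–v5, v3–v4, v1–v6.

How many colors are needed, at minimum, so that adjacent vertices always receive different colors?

The cycle v3-v1-v5-v2-v4-v3 has odd length 5, so it cannot be 2-colored; at least 3 colors are needed.
A valid assignment using 3 colors: v1=1, v2=3, v3=2, v4=1, v5=2, v6=2. Each edge has distinct colors on its endpoints.

3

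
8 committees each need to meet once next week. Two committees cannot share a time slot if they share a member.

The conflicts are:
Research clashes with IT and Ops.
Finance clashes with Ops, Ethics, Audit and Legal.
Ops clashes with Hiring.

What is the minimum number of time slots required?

Finance and Ops conflict, so at least 2 time slots are needed.
2 time slots suffice: time slot 1 → {Research, Finance, Hiring}; time slot 2 → {IT, Ops, Ethics, Audit, Legal}. No two conflicting committees share a time slot.

2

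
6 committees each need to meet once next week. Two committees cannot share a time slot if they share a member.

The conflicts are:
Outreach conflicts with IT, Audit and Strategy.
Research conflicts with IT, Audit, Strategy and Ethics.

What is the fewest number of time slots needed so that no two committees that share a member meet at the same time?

2

Research and Ethics conflict, so at least 2 time slots are needed.
2 time slots suffice: time slot 1 → {Outreach, Research}; time slot 2 → {IT, Audit, Strategy, Ethics}. Every pair that conflicts lands in different time slots.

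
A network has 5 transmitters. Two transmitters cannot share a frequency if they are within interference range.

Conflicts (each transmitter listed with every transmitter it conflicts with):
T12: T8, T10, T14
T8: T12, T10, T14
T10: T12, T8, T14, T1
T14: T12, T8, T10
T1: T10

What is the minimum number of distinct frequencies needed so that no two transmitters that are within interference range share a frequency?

4

T12, T8, T10, T14 are mutually in conflict, so at least 4 frequencies are needed.
4 frequencies suffice: frequency 1 → {T10}; frequency 2 → {T14, T1}; frequency 3 → {T8}; frequency 4 → {T12}. Each listed conflict is separated.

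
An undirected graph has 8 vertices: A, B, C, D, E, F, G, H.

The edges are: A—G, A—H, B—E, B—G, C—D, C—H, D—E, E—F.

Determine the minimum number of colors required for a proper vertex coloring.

3

The cycle A-G-B-E-D-C-H-A has odd length 7, so it cannot be 2-colored; at least 3 colors are needed.
A valid assignment using 3 colors: A=red, B=blue, C=red, D=blue, E=red, F=blue, G=green, H=blue. No two adjacent vertices share a color.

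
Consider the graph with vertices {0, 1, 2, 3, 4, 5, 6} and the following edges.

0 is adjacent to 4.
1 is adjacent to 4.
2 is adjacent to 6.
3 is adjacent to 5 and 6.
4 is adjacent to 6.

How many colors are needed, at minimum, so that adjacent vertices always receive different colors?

2

3 and 5 are adjacent, so at least 2 colors are needed.
One proper 2-coloring: 0=b, 1=b, 2=a, 3=a, 4=a, 5=b, 6=b. Each edge has distinct colors on its endpoints.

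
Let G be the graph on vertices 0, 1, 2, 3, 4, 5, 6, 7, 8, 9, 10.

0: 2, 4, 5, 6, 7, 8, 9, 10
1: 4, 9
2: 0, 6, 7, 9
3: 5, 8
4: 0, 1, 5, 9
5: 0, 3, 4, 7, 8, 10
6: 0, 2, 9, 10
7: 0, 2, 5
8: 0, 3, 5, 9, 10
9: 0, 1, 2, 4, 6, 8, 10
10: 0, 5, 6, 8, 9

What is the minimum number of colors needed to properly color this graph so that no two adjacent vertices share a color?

0, 6, 9, 10 form a clique, so at least 4 colors are needed.
4 colors suffice: color red → {0, 1, 3}; color blue → {5, 9}; color green → {2, 4, 10}; color yellow → {6, 7, 8}. No two adjacent vertices share a color.

4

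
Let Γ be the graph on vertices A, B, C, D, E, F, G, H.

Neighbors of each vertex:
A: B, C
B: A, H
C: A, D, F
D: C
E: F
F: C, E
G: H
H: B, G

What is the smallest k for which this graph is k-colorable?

E and F are adjacent, so at least 2 colors are needed.
A valid assignment using 2 colors: A=2, B=1, C=1, D=2, E=1, F=2, G=1, H=2. No two adjacent vertices share a color.

2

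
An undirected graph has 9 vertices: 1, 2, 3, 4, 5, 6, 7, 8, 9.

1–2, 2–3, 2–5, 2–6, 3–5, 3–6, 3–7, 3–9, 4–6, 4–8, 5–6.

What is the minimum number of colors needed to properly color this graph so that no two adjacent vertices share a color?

4

2, 3, 5, 6 form a clique, so at least 4 colors are needed.
4 colors suffice: color red → {1, 3, 4}; color blue → {6, 7, 8, 9}; color green → {2}; color yellow → {5}. Every edge joins two different colors.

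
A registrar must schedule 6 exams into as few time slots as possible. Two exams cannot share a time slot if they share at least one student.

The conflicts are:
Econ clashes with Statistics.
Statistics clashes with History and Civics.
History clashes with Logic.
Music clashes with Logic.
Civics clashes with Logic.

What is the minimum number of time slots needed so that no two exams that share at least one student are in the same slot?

2

History and Logic conflict, so at least 2 time slots are needed.
2 time slots suffice: time slot 1 → {Statistics, Logic}; time slot 2 → {Econ, History, Music, Civics}. Each listed conflict is separated.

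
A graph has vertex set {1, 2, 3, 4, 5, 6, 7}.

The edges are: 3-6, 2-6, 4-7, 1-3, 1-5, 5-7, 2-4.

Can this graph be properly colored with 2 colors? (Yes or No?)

The cycle 3-1-5-7-4-2-6-3 has odd length 7, so it cannot be 2-colored; at least 3 colors are needed.
So 2 colors are not enough.

No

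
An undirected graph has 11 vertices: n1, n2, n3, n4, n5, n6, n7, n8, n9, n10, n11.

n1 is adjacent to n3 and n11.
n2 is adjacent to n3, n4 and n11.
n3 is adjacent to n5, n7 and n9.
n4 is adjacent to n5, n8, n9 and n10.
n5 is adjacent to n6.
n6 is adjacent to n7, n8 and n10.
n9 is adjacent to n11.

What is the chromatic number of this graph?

n3 and n9 are adjacent, so at least 2 colors are needed.
One proper 2-coloring: n1=B, n2=B, n3=R, n4=R, n5=B, n6=R, n7=B, n8=B, n9=B, n10=B, n11=R. Every edge joins two different colors.

2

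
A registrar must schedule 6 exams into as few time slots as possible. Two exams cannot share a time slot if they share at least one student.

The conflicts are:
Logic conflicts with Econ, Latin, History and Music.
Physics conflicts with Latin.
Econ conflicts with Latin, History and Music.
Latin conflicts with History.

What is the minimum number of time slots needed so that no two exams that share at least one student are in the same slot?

Logic, Econ, Latin, History all conflict with each other, so at least 4 time slots are needed.
A valid assignment using 4 time slots: Logic=2, Physics=2, Econ=3, Latin=1, History=4, Music=1. Every pair that conflicts lands in different time slots.

4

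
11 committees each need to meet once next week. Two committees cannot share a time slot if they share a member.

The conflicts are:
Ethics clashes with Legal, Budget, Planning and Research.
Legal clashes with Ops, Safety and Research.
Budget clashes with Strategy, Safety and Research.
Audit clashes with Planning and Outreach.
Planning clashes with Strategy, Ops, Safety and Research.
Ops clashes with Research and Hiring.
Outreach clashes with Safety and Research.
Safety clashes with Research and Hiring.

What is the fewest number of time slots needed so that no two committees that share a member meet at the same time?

3

Legal, Ops, Research are mutually in conflict, so at least 3 time slots are needed.
3 time slots suffice: time slot 1 → {Audit, Strategy, Research, Hiring}; time slot 2 → {Legal, Budget, Planning, Outreach}; time slot 3 → {Ethics, Ops, Safety}. Each listed conflict is separated.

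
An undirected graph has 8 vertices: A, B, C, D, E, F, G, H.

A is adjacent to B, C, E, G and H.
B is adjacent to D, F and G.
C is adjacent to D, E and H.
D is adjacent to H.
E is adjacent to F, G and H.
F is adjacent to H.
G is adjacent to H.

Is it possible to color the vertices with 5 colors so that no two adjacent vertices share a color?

Yes

The chromatic number is 4. A, E, G, H are pairwise adjacent (a clique of size 4), so at least 4 colors are needed.
A valid assignment using 4 colors: A=3, B=1, C=4, D=2, E=2, F=3, G=4, H=1.
Since 5 ≥ 4, a proper 5-coloring certainly exists.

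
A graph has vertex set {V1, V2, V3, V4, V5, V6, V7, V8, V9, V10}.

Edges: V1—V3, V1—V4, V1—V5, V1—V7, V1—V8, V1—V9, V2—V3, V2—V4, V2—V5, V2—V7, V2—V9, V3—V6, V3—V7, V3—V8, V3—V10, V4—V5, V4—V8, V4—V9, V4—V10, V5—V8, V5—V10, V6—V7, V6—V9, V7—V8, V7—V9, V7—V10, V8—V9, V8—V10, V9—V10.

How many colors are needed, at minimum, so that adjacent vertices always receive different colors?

4

V1, V4, V5, V8 are mutually adjacent (a clique of size 4), so at least 4 colors are needed.
4 colors suffice: color 1 → {V2, V6, V8}; color 2 → {V4, V7}; color 3 → {V3, V5, V9}; color 4 → {V1, V10}. Every edge joins two different colors.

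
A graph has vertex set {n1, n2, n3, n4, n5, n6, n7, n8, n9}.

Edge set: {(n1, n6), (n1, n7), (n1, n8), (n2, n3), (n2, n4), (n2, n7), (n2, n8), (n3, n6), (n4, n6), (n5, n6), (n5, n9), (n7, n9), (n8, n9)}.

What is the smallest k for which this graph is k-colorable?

3

The cycle n7-n2-n4-n6-n1-n7 has odd length 5, so it cannot be 2-colored; at least 3 colors are needed.
3 colors suffice: color R → {n2, n6, n9}; color B → {n1, n3, n4, n5}; color G → {n7, n8}. Every edge joins two different colors.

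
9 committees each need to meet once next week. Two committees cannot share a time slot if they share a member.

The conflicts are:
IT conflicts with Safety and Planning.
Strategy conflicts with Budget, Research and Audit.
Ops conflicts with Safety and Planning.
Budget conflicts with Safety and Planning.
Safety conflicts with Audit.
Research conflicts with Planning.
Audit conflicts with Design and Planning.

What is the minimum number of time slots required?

Budget and Safety conflict, so at least 2 time slots are needed.
2 time slots suffice: IT=2, Strategy=1, Ops=2, Budget=2, Safety=1, Research=2, Audit=2, Design=1, Planning=1. Each listed conflict is separated.

2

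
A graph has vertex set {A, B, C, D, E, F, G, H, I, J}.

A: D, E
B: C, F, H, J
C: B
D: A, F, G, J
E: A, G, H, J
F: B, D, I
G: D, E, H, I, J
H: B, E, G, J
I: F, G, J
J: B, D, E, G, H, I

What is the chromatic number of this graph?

E, G, H, J form a clique, so at least 4 colors are needed.
A valid assignment using 4 colors: A=red, B=blue, C=red, D=green, E=green, F=red, G=blue, H=yellow, I=green, J=red. No two adjacent vertices share a color.

4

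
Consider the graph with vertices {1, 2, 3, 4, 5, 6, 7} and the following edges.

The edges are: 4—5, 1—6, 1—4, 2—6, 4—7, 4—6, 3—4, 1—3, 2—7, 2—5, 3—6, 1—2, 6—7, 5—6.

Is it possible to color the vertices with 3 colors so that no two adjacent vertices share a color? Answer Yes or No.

No

1, 3, 4, 6 are pairwise adjacent (a clique of size 4), so at least 4 colors are needed.
So 3 colors are not enough.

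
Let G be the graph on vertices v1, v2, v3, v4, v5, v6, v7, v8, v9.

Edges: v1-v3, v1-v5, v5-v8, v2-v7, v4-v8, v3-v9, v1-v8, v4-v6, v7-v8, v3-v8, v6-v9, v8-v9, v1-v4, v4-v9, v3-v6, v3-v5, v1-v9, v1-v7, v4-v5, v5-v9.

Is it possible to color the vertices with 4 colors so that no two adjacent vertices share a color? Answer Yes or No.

No

v1, v3, v5, v8, v9 form a clique, so at least 5 colors are needed.
So 4 colors are not enough.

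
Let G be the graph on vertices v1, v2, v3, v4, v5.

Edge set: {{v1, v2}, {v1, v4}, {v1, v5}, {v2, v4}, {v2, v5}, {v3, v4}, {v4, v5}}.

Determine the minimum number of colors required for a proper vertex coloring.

v1, v2, v4, v5 form a clique, so at least 4 colors are needed.
A valid assignment using 4 colors: v1=yellow, v2=green, v3=blue, v4=red, v5=blue. Each edge has distinct colors on its endpoints.

4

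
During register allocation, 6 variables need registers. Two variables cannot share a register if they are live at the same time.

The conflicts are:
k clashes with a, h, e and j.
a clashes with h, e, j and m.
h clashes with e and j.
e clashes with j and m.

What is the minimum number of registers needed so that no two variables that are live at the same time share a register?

5

k, a, h, e, j are mutually in conflict, so at least 5 registers are needed.
5 registers suffice: register 1 → {a}; register 2 → {e}; register 3 → {j, m}; register 4 → {k}; register 5 → {h}. Each listed conflict is separated.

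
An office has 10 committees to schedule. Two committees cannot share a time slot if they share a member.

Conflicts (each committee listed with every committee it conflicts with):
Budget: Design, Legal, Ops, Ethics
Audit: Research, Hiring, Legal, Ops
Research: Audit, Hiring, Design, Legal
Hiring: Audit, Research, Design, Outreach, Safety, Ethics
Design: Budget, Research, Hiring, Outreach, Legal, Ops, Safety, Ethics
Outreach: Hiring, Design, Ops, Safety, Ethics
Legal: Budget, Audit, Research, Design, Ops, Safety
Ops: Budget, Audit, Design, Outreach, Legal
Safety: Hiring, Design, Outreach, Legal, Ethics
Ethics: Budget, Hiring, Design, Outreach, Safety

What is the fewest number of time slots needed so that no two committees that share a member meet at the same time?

5

Hiring, Design, Outreach, Safety, Ethics all conflict with each other, so at least 5 time slots are needed.
Using 5 time slots: Budget=4, Audit=1, Research=3, Hiring=2, Design=1, Outreach=4, Legal=2, Ops=3, Safety=3, Ethics=5. Every pair that conflicts lands in different time slots.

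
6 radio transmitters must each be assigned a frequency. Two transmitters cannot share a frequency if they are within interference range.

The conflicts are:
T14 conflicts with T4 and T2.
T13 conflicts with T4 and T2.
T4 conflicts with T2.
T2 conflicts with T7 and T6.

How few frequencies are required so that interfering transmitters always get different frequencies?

T13, T4, T2 pairwise conflict, so at least 3 frequencies are needed.
3 frequencies suffice: T14=3, T13=3, T4=2, T2=1, T7=2, T6=2. Every pair that conflicts lands in different frequencies.

3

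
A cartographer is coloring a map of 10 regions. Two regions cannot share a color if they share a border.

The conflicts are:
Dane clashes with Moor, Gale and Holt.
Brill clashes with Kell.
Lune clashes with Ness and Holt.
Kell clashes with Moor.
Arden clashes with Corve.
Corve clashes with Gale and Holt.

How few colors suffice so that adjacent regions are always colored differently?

2

Kell and Moor conflict, so at least 2 colors are needed.
2 colors suffice: color 1 → {Brill, Moor, Arden, Ness, Gale, Holt}; color 2 → {Dane, Lune, Kell, Corve}. No two conflicting regions share a color.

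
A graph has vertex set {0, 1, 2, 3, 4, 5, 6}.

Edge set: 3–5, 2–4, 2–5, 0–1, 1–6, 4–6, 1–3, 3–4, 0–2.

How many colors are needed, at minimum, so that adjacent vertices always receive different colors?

3

The cycle 5-2-0-1-3-5 has odd length 5, so it cannot be 2-colored; at least 3 colors are needed.
3 colors suffice: color a → {1, 2}; color b → {0, 4, 5}; color c → {3, 6}. Each edge has distinct colors on its endpoints.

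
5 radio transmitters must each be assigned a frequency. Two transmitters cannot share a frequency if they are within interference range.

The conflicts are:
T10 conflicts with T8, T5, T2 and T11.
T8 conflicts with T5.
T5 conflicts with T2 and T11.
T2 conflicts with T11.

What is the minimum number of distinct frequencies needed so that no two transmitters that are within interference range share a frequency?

T10, T5, T2, T11 pairwise conflict, so at least 4 frequencies are needed.
4 frequencies suffice: T10=2, T8=3, T5=1, T2=4, T11=3. Each listed conflict is separated.

4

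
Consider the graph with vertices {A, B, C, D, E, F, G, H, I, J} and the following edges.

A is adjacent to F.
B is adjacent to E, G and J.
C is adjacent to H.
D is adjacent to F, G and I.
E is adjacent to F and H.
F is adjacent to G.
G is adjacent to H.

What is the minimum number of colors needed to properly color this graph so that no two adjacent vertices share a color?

D, F, G are pairwise adjacent, so at least 3 colors are needed.
A valid assignment using 3 colors: A=blue, B=red, C=blue, D=green, E=blue, F=red, G=blue, H=red, I=red, J=blue. Each edge has distinct colors on its endpoints.

3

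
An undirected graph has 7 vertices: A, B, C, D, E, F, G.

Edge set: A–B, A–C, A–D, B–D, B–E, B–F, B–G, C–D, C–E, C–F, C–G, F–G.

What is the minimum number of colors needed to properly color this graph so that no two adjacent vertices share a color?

A, C, D form a triangle, so at least 3 colors are needed.
3 colors suffice: color 1 → {B, C}; color 2 → {D, E, G}; color 3 → {A, F}. Each edge has distinct colors on its endpoints.

3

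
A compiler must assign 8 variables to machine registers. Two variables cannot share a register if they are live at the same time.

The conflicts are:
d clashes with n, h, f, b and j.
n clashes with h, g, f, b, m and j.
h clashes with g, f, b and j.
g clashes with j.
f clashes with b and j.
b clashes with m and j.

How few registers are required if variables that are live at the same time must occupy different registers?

d, n, h, f, b, j pairwise conflict, so at least 6 registers are needed.
6 registers suffice: d=5, n=1, h=4, g=2, f=6, b=2, m=3, j=3. Every pair that conflicts lands in different registers.

6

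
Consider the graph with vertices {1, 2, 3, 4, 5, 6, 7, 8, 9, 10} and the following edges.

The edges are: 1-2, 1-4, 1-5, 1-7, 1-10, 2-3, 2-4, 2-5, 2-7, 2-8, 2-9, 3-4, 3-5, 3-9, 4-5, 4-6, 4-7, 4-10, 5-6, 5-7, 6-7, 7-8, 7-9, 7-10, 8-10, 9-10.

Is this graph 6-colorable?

Yes

The chromatic number is 5. 1, 2, 4, 5, 7 are mutually adjacent (a clique of size 5), so at least 5 colors are needed.
5 colors suffice: 1=e, 2=b, 3=a, 4=c, 5=d, 6=b, 7=a, 8=c, 9=c, 10=b.
Since 6 ≥ 5, a proper 6-coloring certainly exists.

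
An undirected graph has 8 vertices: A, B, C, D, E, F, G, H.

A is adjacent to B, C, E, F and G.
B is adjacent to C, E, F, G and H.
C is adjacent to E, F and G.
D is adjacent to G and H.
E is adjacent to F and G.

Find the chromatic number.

5

A, B, C, E, F are mutually adjacent (a clique of size 5), so at least 5 colors are needed.
5 colors suffice: A=2, B=1, C=3, D=1, E=5, F=4, G=4, H=2. No two adjacent vertices share a color.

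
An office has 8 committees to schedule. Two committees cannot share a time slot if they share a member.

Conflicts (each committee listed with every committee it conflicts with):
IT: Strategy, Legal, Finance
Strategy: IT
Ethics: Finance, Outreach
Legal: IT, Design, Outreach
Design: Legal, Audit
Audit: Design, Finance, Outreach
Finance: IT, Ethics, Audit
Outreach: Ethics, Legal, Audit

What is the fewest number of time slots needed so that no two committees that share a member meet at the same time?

3

The cycle Audit-Design-Legal-IT-Finance-Audit has odd length 5, so it cannot be 2-colored; at least 3 time slots are needed.
3 time slots suffice: IT=2, Strategy=1, Ethics=3, Legal=1, Design=2, Audit=3, Finance=1, Outreach=2. No two conflicting committees share a time slot.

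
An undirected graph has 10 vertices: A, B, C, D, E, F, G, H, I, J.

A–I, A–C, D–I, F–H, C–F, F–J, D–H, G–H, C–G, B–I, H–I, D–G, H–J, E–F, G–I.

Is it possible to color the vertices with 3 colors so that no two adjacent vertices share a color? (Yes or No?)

D, G, H, I are pairwise adjacent (a clique of size 4), so at least 4 colors are needed.
So 3 colors are not enough.

No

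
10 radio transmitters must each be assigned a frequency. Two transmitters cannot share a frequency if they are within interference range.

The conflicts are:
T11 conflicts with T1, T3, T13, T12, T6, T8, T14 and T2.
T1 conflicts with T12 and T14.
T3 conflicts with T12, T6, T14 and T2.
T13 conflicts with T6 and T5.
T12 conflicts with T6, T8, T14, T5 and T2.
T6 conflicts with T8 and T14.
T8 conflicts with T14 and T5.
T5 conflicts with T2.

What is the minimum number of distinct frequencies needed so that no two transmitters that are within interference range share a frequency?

5

T11, T12, T6, T8, T14 pairwise conflict, so at least 5 frequencies are needed.
5 frequencies suffice: frequency 1 → {T11, T5}; frequency 2 → {T13, T12}; frequency 3 → {T14, T2}; frequency 4 → {T1, T6}; frequency 5 → {T3, T8}. Each listed conflict is separated.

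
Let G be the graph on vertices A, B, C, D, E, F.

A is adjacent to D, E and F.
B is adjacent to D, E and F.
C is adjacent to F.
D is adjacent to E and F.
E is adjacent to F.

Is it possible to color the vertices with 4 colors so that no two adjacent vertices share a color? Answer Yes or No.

Yes

The chromatic number is 4. B, D, E, F are mutually adjacent (a clique of size 4), so at least 4 colors are needed.
4 colors suffice: color red → {F}; color blue → {C, D}; color green → {E}; color yellow → {A, B}.
That is already a proper 4-coloring.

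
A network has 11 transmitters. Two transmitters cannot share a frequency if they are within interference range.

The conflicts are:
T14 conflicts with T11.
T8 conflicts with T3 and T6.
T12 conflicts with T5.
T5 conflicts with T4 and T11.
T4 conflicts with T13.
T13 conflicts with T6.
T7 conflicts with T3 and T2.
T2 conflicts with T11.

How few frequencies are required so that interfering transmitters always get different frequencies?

3

The cycle T11-T5-T4-T13-T6-T8-T3-T7-T2-T11 has odd length 9, so it cannot be 2-colored; at least 3 frequencies are needed.
3 frequencies suffice: frequency 1 → {T12, T4, T7, T6, T11}; frequency 2 → {T14, T8, T5, T13, T2}; frequency 3 → {T3}. Every pair that conflicts lands in different frequencies.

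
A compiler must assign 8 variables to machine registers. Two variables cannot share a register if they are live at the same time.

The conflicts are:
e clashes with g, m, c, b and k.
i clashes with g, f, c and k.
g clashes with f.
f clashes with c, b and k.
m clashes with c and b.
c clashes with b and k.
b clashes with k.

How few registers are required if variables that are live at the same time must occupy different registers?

4

e, m, c, b are mutually in conflict, so at least 4 registers are needed.
4 registers suffice: register 1 → {g, c}; register 2 → {e, f}; register 3 → {m, k}; register 4 → {i, b}. No two conflicting variables share a register.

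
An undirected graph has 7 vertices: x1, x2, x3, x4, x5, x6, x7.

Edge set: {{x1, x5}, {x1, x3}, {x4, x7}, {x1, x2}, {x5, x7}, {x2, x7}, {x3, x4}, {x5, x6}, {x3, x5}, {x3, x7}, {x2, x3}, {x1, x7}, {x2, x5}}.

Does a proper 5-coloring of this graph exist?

The chromatic number is 5. x1, x2, x3, x5, x7 form a clique, so at least 5 colors are needed.
5 colors suffice: color 1 → {x6, x7}; color 2 → {x4, x5}; color 3 → {x3}; color 4 → {x1}; color 5 → {x2}.
That is already a proper 5-coloring.

Yes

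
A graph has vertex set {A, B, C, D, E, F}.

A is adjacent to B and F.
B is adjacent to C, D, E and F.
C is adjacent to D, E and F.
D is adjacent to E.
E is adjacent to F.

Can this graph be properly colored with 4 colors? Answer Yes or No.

Yes

The chromatic number is 4. B, C, E, F are pairwise adjacent (a clique of size 4), so at least 4 colors are needed.
4 colors suffice: color red → {B}; color blue → {A, C}; color green → {E}; color yellow → {D, F}.
That is already a proper 4-coloring.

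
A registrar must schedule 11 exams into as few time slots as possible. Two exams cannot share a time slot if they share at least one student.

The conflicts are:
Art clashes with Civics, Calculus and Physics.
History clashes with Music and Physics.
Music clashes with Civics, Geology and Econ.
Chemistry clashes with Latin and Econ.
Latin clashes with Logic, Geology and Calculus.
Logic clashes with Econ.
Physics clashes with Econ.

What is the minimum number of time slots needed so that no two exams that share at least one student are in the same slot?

3

The cycle Art-Physics-History-Music-Civics-Art has odd length 5, so it cannot be 2-colored; at least 3 time slots are needed.
3 time slots suffice: Art=1, History=1, Music=2, Chemistry=2, Latin=1, Logic=2, Civics=3, Geology=3, Calculus=2, Physics=2, Econ=1. Each listed conflict is separated.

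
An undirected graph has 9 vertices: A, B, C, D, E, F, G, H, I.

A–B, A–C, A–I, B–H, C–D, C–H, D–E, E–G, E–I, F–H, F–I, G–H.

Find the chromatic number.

The cycle F-I-E-G-H-F has odd length 5, so it cannot be 2-colored; at least 3 colors are needed.
3 colors suffice: A=red, B=blue, C=blue, D=green, E=red, F=green, G=blue, H=red, I=blue. Each edge has distinct colors on its endpoints.

3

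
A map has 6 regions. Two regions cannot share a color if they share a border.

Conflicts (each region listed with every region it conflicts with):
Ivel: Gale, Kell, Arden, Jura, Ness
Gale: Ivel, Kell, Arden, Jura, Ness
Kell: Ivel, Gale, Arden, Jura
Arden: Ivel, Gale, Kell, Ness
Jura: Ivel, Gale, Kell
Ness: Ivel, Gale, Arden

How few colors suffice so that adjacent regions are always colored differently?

Ivel, Gale, Arden, Ness are mutually in conflict, so at least 4 colors are needed.
4 colors suffice: color 1 → {Ivel}; color 2 → {Gale}; color 3 → {Arden, Jura}; color 4 → {Kell, Ness}. No two conflicting regions share a color.

4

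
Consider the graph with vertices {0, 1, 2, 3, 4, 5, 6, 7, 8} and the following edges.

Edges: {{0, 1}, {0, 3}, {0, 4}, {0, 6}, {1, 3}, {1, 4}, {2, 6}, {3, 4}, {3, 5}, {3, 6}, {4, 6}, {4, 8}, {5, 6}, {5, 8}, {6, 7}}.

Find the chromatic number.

0, 3, 4, 6 are pairwise adjacent (a clique of size 4), so at least 4 colors are needed.
One proper 4-coloring: 0=yellow, 1=red, 2=blue, 3=blue, 4=green, 5=green, 6=red, 7=blue, 8=red. Each edge has distinct colors on its endpoints.

4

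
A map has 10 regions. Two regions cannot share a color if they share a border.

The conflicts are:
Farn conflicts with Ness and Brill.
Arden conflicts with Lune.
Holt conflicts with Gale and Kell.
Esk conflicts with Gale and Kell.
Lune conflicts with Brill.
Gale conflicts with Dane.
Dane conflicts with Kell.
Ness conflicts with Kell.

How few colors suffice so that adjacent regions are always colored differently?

Holt and Kell conflict, so at least 2 colors are needed.
2 colors suffice: color 1 → {Farn, Lune, Gale, Kell}; color 2 → {Arden, Holt, Esk, Dane, Ness, Brill}. No two conflicting regions share a color.

2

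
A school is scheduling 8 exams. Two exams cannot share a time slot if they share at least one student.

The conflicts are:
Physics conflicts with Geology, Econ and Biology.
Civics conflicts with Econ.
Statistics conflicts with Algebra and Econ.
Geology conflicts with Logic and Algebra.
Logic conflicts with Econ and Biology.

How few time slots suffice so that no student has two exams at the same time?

3

The cycle Algebra-Geology-Physics-Econ-Statistics-Algebra has odd length 5, so it cannot be 2-colored; at least 3 time slots are needed.
Using 3 time slots: Physics=2, Civics=2, Statistics=2, Geology=1, Logic=2, Algebra=3, Econ=1, Biology=1. Every pair that conflicts lands in different time slots.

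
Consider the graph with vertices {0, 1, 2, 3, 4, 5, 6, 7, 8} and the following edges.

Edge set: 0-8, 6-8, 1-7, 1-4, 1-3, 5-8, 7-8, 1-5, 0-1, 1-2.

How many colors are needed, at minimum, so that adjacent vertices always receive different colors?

1 and 2 are adjacent, so at least 2 colors are needed.
2 colors suffice: color a → {1, 8}; color b → {0, 2, 3, 4, 5, 6, 7}. Each edge has distinct colors on its endpoints.

2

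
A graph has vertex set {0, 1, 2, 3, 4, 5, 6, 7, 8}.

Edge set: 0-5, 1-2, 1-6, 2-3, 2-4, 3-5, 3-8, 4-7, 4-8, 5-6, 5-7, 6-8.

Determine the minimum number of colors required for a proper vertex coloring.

3

The cycle 2-4-7-5-3-2 has odd length 5, so it cannot be 2-colored; at least 3 colors are needed.
A valid assignment using 3 colors: 0=b, 1=a, 2=b, 3=c, 4=a, 5=a, 6=c, 7=b, 8=b. No two adjacent vertices share a color.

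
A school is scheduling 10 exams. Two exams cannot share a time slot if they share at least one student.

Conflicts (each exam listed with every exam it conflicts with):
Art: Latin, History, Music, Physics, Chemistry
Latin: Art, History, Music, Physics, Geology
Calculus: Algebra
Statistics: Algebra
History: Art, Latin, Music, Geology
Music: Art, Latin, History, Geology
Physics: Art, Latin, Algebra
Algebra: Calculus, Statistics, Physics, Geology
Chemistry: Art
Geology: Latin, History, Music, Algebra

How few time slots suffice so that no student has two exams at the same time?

Art, Latin, History, Music pairwise conflict, so at least 4 time slots are needed.
4 time slots suffice: time slot 1 → {Art, Calculus, Statistics, Geology}; time slot 2 → {Latin, Algebra, Chemistry}; time slot 3 → {Music, Physics}; time slot 4 → {History}. Each listed conflict is separated.

4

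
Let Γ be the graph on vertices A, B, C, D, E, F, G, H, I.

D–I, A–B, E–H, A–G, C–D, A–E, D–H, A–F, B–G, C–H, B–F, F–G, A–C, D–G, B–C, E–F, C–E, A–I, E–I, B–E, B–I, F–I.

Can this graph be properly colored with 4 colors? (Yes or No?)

A, B, E, F, I are mutually adjacent (a clique of size 5), so at least 5 colors are needed.
So 4 colors are not enough.

No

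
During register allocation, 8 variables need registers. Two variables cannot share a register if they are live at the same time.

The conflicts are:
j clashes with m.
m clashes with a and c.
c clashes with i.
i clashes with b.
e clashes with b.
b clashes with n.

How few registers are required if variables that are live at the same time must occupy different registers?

m and c conflict, so at least 2 registers are needed.
2 registers suffice: register 1 → {m, i, e, n}; register 2 → {j, a, c, b}. No two conflicting variables share a register.

2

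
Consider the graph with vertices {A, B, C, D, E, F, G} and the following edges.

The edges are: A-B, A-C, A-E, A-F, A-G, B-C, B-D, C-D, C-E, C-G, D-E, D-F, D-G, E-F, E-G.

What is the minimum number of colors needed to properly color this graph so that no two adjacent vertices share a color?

4

C, D, E, G are mutually adjacent (a clique of size 4), so at least 4 colors are needed.
A valid assignment using 4 colors: A=2, B=3, C=1, D=2, E=3, F=1, G=4. Each edge has distinct colors on its endpoints.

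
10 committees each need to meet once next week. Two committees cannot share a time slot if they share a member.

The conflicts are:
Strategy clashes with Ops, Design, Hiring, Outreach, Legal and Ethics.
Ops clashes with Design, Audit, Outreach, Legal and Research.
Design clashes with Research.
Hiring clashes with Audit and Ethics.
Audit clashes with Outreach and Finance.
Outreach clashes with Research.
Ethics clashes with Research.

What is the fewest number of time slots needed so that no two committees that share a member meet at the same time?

Strategy, Hiring, Ethics all conflict with each other, so at least 3 time slots are needed.
3 time slots suffice: time slot 1 → {Ops, Hiring, Finance}; time slot 2 → {Strategy, Audit, Research}; time slot 3 → {Design, Outreach, Legal, Ethics}. No two conflicting committees share a time slot.

3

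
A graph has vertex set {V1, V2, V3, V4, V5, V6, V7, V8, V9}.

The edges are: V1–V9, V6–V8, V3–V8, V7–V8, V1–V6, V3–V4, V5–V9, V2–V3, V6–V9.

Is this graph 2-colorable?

No

V1, V6, V9 are mutually adjacent, so at least 3 colors are needed.
So 2 colors are not enough.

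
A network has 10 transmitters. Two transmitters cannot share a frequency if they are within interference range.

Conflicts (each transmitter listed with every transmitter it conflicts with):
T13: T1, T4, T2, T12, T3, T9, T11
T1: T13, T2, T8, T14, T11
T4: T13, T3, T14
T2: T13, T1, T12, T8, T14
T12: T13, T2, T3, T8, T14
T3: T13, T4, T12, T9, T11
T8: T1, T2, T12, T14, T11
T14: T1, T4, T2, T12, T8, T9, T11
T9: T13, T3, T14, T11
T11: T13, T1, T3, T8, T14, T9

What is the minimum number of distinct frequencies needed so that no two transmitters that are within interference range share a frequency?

T1, T2, T8, T14 pairwise conflict, so at least 4 frequencies are needed.
4 frequencies suffice: frequency 1 → {T13, T14}; frequency 2 → {T4, T2, T11}; frequency 3 → {T1, T12, T9}; frequency 4 → {T3, T8}. No two conflicting transmitters share a frequency.

4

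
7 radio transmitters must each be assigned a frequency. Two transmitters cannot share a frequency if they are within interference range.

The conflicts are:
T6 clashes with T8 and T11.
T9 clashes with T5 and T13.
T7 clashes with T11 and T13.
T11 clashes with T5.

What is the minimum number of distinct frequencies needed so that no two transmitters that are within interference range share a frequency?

3

The cycle T7-T11-T5-T9-T13-T7 has odd length 5, so it cannot be 2-colored; at least 3 frequencies are needed.
Using 3 frequencies: T6=2, T9=1, T7=2, T8=1, T11=1, T5=2, T13=3. No two conflicting transmitters share a frequency.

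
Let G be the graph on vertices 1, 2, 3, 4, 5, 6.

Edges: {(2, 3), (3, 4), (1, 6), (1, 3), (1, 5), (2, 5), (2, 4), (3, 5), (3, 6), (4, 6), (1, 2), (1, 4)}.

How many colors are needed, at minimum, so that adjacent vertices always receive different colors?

4

1, 3, 4, 6 form a clique, so at least 4 colors are needed.
4 colors suffice: color a → {3}; color b → {1}; color c → {4, 5}; color d → {2, 6}. No two adjacent vertices share a color.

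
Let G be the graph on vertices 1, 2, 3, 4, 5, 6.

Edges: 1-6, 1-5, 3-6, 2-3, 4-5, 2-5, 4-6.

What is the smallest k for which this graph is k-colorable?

3

The cycle 2-3-6-1-5-2 has odd length 5, so it cannot be 2-colored; at least 3 colors are needed.
3 colors suffice: color red → {5, 6}; color blue → {1, 3, 4}; color green → {2}. Every edge joins two different colors.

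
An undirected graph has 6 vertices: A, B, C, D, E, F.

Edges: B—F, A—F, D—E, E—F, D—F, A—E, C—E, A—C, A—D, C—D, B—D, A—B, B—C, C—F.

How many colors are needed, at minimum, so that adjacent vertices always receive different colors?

A, C, D, E, F are mutually adjacent (a clique of size 5), so at least 5 colors are needed.
One proper 5-coloring: A=2, B=5, C=4, D=3, E=5, F=1. No two adjacent vertices share a color.

5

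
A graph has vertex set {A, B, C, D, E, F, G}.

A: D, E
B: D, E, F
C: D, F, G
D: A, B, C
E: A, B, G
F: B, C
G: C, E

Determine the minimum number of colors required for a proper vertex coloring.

3

The cycle E-G-C-F-B-E has odd length 5, so it cannot be 2-colored; at least 3 colors are needed.
3 colors suffice: A=1, B=1, C=1, D=2, E=2, F=2, G=3. Every edge joins two different colors.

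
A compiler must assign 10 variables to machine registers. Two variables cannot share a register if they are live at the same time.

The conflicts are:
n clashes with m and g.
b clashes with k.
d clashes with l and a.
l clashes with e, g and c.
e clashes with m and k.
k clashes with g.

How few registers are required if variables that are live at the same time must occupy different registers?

3

The cycle n-m-e-k-g-n has odd length 5, so it cannot be 2-colored; at least 3 registers are needed.
3 registers suffice: register 1 → {l, a, m, k}; register 2 → {b, d, e, g, c}; register 3 → {n}. No two conflicting variables share a register.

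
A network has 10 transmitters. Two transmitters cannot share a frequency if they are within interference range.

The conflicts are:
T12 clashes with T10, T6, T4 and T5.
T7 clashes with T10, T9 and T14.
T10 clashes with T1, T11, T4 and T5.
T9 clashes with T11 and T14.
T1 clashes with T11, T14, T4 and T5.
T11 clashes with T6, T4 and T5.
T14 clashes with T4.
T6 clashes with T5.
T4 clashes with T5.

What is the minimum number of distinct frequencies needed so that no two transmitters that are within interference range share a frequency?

5

T10, T1, T11, T4, T5 all conflict with each other, so at least 5 frequencies are needed.
A valid assignment using 5 frequencies: T12=3, T7=3, T10=2, T9=2, T1=5, T11=3, T14=1, T6=2, T4=4, T5=1. Every pair that conflicts lands in different frequencies.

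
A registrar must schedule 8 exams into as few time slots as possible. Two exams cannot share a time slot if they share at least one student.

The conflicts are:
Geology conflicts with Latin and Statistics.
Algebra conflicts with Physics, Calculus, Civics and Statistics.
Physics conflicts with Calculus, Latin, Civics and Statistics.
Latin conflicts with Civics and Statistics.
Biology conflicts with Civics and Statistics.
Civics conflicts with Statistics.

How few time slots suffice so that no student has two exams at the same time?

4

Physics, Latin, Civics, Statistics pairwise conflict, so at least 4 time slots are needed.
4 time slots suffice: time slot 1 → {Calculus, Statistics}; time slot 2 → {Geology, Civics}; time slot 3 → {Physics, Biology}; time slot 4 → {Algebra, Latin}. Every pair that conflicts lands in different time slots.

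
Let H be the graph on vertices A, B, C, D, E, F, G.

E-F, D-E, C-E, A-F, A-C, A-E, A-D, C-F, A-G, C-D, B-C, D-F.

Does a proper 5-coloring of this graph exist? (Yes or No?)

The chromatic number is 5. A, C, D, E, F form a clique, so at least 5 colors are needed.
5 colors suffice: color red → {A, B}; color blue → {C, G}; color green → {F}; color yellow → {E}; color purple → {D}.
That is already a proper 5-coloring.

Yes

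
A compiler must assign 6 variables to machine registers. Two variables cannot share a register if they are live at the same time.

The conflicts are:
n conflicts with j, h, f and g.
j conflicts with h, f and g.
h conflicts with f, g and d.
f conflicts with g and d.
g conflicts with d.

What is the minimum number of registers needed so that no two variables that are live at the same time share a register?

5

n, j, h, f, g pairwise conflict, so at least 5 registers are needed.
5 registers suffice: register 1 → {f}; register 2 → {g}; register 3 → {h}; register 4 → {n, d}; register 5 → {j}. Each listed conflict is separated.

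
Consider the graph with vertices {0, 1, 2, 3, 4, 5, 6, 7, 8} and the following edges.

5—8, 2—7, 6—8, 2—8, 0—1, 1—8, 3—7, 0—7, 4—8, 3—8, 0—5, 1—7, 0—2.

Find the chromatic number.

0, 2, 7 are mutually adjacent, so at least 3 colors are needed.
3 colors suffice: color red → {7, 8}; color blue → {0, 3, 4, 6}; color green → {1, 2, 5}. Every edge joins two different colors.

3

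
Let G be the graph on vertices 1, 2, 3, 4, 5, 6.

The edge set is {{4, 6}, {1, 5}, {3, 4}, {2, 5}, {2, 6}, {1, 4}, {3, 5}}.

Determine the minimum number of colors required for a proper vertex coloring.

The cycle 2-5-3-4-6-2 has odd length 5, so it cannot be 2-colored; at least 3 colors are needed.
3 colors suffice: color a → {4, 5}; color b → {1, 3, 6}; color c → {2}. No two adjacent vertices share a color.

3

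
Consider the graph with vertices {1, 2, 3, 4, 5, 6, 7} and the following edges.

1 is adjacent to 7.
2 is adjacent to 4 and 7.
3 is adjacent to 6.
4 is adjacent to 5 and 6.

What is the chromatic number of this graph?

2

2 and 4 are adjacent, so at least 2 colors are needed.
2 colors suffice: 1=b, 2=b, 3=a, 4=a, 5=b, 6=b, 7=a. Each edge has distinct colors on its endpoints.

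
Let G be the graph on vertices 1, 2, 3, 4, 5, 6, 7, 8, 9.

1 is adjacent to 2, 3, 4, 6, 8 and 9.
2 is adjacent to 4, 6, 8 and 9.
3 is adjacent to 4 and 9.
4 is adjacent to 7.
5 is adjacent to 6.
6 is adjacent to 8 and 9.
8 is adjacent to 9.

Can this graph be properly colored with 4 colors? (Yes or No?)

1, 2, 6, 8, 9 form a clique, so at least 5 colors are needed.
So 4 colors are not enough.

No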